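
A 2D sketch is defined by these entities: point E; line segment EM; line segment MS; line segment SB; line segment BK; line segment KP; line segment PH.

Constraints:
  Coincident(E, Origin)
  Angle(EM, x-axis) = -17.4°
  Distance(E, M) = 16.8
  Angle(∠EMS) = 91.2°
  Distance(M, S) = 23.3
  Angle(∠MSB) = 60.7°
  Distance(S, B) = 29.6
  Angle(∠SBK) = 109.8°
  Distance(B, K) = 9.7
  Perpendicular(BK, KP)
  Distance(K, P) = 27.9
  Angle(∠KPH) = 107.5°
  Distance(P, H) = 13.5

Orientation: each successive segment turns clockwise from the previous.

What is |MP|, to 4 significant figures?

5.076

E is at the origin; EM runs at -17.4° with length 16.8, so M = (16.03, -5.024). ∠EMS = 91.2° gives MS at -106.2° from the x-axis; with |MS| = 23.3, S = (9.531, -27.40). ∠MSB = 60.7° gives SB at 134.5° from the x-axis; with |SB| = 29.6, B = (-11.22, -6.287). ∠SBK = 109.8° gives BK at 64.30° from the x-axis; with |BK| = 9.7, K = (-7.010, 2.454). BK ⟂ KP, so KP runs at -25.70°; with |KP| = 27.9, P = (18.13, -9.645). Then |MP| = |P − M| = 5.076.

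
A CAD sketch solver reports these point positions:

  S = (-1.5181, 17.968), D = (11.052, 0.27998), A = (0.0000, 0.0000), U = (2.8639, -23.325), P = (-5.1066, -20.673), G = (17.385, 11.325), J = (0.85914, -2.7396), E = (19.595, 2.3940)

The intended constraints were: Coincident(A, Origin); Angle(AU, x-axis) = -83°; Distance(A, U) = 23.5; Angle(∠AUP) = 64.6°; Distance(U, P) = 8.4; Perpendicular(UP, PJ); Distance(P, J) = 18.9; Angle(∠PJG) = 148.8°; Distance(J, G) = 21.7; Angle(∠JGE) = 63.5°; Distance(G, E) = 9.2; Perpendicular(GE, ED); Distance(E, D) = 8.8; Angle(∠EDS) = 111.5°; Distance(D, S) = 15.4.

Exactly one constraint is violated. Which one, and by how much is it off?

Distance(D, S) = 15.4 — off by 6.30.

A = (0.00, 0.00) ✓; AU at -83.00° ✓; |AU| = 23.50 ✓; ∠AUP = 64.60° ✓; |UP| = 8.400 ✓; ∠(UP, PJ) = 90.00° ✓; |PJ| = 18.90 ✓; ∠PJG = 148.8° ✓; |JG| = 21.70 ✓; ∠JGE = 63.50° ✓; |GE| = 9.200 ✓; ∠(GE, ED) = 90.00° ✓; |ED| = 8.801 ✓; ∠EDS = 111.5° ✓; |DS| = 21.70 ✗.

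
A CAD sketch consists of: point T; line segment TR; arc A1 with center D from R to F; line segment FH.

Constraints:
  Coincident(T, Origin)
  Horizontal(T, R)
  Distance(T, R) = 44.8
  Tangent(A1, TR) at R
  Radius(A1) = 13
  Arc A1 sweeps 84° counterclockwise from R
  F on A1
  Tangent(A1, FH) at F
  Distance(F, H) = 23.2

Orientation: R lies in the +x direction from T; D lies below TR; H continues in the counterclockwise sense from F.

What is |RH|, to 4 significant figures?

37.96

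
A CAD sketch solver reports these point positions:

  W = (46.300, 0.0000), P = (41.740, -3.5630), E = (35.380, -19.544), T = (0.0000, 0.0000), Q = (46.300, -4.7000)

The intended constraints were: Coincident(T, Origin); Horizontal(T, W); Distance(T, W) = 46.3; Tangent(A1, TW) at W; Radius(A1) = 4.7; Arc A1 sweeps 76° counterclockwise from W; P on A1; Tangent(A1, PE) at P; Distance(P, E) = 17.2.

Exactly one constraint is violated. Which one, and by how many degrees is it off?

Tangent(A1, PE) at P — off by 7.70°.

T = (0.00, 0.00) ✓; T.y = 0.00, W.y = 0.00 ✓; |TW| = 46.30 ✓; ∠(QW, WT) = 90.00° ✓; |QW| = 4.700 ✓; bearing(Q→P) − bearing(Q→W) = 76.00° ✓; |QP| = 4.700 ✓; ∠(QP, PE) = 97.70° ✗; |PE| = 17.20 ✓.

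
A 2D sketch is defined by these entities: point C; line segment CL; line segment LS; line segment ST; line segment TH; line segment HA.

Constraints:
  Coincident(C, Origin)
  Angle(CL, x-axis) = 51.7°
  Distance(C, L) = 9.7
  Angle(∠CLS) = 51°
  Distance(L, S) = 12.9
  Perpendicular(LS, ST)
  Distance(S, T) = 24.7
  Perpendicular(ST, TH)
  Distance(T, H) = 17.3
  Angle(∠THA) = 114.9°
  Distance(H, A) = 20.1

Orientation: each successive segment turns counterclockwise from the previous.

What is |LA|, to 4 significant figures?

14.40

C is at the origin; CL runs at 51.7° with length 9.7, so L = (6.012, 7.612). ∠CLS = 51.0° gives LS at -179.3° from the x-axis; with |LS| = 12.9, S = (-6.887, 7.455). The perpendicularity gives ST at right angles to LS, so ST runs at -89.30°; with |ST| = 24.7, T = (-6.585, -17.24). The perpendicularity gives TH at right angles to ST, so TH runs at 0.7000°; with |TH| = 17.3, H = (10.71, -17.03). ∠THA = 114.9° gives HA at 65.80° from the x-axis; with |HA| = 20.1, A = (18.95, 1.302). Then |LA| = |A − L| = 14.40.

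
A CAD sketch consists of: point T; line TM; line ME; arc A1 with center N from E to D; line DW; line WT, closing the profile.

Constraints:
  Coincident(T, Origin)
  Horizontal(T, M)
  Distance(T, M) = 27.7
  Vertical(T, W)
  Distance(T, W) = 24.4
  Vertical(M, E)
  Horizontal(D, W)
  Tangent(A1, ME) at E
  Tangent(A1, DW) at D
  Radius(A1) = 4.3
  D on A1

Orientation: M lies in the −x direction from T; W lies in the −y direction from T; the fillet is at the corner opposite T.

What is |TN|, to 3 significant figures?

30.8

T is at the origin; T and M share the same y with |TM| = 27.7 and M on the −x side, so M = (-27.7, 0.00). TW is vertical with |TW| = 24.4 and W on the −y side, so W = (0.00, -24.4). The virtual corner opposite T is at (-27.7, -24.4). A1 meets ME tangentially, so NE is at right angles to ME and the tangent condition forces ND to be normal to DW, with radius 4.3, so the center N sits 4.3 in from both sides at N = (-23.4, -20.1). Then |TN| = |N − T| = 30.8.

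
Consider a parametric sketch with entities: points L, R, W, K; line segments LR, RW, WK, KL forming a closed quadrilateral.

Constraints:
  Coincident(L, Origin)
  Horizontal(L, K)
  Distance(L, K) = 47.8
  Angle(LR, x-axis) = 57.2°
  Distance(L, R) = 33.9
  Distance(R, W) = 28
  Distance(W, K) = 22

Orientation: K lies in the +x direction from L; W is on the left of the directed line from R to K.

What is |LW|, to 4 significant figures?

50.56

L is at the origin; L and K share the same y with |LK| = 47.8 and K in +x, so K = (47.8, 0). LR runs at 57.2° with |LR| = 33.9, so R = (18.36, 28.50). W is determined by |RW| = 28.0 and |WK| = 22.0 together: it lies at the intersection of circle(R, 28.0) and circle(K, 22.0). With |RK| = 40.97, the foot of the radical line on RK is 24.15 from R and the perpendicular offset is √(28.0² − 24.15²) = 14.18. Taking the left-of-RK solution: W = (45.57, 21.89).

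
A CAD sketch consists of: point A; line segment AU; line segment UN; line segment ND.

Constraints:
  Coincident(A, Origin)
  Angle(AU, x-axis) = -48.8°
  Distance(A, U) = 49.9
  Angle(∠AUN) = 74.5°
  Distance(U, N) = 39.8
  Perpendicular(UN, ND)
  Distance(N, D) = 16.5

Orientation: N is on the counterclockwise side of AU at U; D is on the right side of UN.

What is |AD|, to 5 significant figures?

69.797

A is at the origin; AU runs at -48.8° with length 49.9, so U = 49.9·(cos -48.8°, sin -48.8°) = (32.869, -37.546). ∠AUN = 74.5°, so UN runs at -48.8° + (180° − 74.5°) = 56.700° from the x-axis; with |UN| = 39.8, N = U + 39.8·(cos 56.700°, sin 56.700°) = (54.720, -4.2804). UN ⟂ ND; with |ND| = 16.5 on the right of UN, D = N + 16.5·(0.83581, -0.54902) = (68.511, -13.339). Then |AD| = |D − A| = 69.797.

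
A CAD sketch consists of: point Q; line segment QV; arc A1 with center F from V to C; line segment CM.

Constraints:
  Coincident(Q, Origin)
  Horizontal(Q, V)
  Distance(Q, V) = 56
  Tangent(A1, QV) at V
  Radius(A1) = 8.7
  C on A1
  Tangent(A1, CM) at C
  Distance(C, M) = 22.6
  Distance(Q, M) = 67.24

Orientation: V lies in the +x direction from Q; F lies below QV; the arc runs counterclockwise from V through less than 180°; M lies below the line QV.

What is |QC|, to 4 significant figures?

49.93

Checks: Q = (0.00, 0.00) ✓; |FC| = 8.700 ✓; ∠(FC, CM) = 90.00° ✓; |CM| = 22.60 ✓; |QM| = 67.24 ✓.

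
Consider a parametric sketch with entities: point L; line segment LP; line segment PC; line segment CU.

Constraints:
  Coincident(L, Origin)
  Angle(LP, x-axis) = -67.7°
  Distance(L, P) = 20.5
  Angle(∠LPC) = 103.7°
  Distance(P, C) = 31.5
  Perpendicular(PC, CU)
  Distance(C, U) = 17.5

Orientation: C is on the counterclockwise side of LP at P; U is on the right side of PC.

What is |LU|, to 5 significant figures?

52.170

L is at the origin; LP runs at -67.7° with length 20.5, so P = 20.5·(cos -67.7°, sin -67.7°) = (7.7789, -18.967). ∠LPC = 103.7°, so PC runs at -67.7° + (180° − 103.7°) = 8.6000° from the x-axis; with |PC| = 31.5, C = P + 31.5·(cos 8.6000°, sin 8.6000°) = (38.925, -14.256). The perpendicularity gives CU at right angles to PC; with |CU| = 17.5 on the right of PC, U = C + 17.5·(0.14954, -0.98876) = (41.542, -31.560). Then |LU| = |U − L| = 52.170.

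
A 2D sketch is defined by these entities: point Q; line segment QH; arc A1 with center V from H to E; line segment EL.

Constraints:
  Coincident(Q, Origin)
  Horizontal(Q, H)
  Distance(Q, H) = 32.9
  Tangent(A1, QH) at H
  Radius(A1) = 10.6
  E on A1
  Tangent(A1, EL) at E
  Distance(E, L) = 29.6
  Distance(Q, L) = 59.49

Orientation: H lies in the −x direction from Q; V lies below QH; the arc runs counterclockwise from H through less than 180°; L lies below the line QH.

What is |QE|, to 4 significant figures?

44.73

Checks: |VE| = 10.60 ✓; ∠(VE, EL) = 90.00° ✓; |EL| = 29.60 ✓; |QL| = 59.49 ✓.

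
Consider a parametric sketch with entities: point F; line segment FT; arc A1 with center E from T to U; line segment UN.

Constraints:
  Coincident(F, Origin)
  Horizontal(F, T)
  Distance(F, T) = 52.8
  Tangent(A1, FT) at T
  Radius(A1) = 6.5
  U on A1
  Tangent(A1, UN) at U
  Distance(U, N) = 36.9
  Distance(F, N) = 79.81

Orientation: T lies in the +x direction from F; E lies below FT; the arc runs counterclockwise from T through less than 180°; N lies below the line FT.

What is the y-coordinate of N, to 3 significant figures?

-40.4

F is at the origin; F and T share the same y with |FT| = 52.8 and T on the +x side, so T = (52.8, 0.00). The tangent condition forces ET to be normal to FT, so E = T + (0, -6.5) = (52.8, -6.50). Since EU ⟂ UN (tangency), |EN| = √(6.5² + 36.9²) = 37.5 regardless of where U sits on A1. So N lies on both circle(F, 79.81) and circle(E, 37.5); the below-FT intersection is N = (68.9, -40.4). U is the foot of the tangent from N: U = (47.5, -10.3).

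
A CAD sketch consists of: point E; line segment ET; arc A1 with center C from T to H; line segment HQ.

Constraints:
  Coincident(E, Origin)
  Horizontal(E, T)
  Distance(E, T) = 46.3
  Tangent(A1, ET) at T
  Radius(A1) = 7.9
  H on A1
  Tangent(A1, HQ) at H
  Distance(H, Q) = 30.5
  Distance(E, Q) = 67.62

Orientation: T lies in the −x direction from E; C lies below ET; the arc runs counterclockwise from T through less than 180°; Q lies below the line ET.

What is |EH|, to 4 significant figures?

54.69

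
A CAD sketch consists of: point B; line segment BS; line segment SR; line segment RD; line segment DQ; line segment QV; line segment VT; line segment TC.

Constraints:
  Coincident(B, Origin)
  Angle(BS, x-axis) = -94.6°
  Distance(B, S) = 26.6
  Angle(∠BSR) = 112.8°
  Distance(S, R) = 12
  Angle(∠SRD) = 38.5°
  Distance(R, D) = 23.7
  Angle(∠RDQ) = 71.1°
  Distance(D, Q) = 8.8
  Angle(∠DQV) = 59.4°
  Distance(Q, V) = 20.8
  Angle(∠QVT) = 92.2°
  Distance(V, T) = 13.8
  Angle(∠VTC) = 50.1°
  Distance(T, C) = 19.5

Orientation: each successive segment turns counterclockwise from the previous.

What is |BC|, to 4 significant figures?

16.34

∠QVT = 92.2° gives VT at 71.40° from the x-axis; with |VT| = 13.8, T = (16.76, -9.198). ∠VTC = 50.1° gives TC at -158.7° from the x-axis; with |TC| = 19.5, C = (-1.405, -16.28). Then |BC| = |C − B| = 16.34.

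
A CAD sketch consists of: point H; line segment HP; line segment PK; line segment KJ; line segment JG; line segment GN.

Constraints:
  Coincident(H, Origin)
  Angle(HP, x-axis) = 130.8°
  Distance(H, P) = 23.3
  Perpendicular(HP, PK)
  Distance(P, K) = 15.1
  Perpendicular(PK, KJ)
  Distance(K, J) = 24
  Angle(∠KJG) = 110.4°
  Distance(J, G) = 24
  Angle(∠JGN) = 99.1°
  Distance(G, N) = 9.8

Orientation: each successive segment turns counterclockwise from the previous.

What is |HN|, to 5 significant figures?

12.232

H is at the origin; HP runs at 130.8° with length 23.3, so P = (-15.225, 17.638). The perpendicularity gives PK at right angles to HP, so PK runs at -139.20°; with |PK| = 15.1, K = (-26.655, 7.7713). The perpendicularity gives KJ at right angles to PK, so KJ runs at -49.200°; with |KJ| = 24.0, J = (-10.973, -10.397). ∠KJG = 110.4° gives JG at 20.400° from the x-axis; with |JG| = 24.0, G = (11.522, -2.0308). ∠JGN = 99.1° gives GN at 101.30° from the x-axis; with |GN| = 9.8, N = (9.6013, 7.5792). Then |HN| = |N − H| = 12.232.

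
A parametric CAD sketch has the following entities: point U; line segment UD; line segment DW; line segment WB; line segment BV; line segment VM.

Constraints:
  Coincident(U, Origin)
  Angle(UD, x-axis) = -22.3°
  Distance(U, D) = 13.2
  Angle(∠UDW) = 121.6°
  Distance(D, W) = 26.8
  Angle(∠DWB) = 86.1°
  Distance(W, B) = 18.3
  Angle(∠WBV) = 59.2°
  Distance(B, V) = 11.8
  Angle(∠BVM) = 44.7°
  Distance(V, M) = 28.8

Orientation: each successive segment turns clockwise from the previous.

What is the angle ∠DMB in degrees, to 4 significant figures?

40.54°

∠WBV = 59.2° gives BV at 64.60° from the x-axis; with |BV| = 11.8, V = (3.386, -22.52). ∠BVM = 44.7° gives VM at -70.70° from the x-axis; with |VM| = 28.8, M = (12.91, -49.70). Then cos ∠DMB = MD·MB / (|MD||MB|), giving 40.54°.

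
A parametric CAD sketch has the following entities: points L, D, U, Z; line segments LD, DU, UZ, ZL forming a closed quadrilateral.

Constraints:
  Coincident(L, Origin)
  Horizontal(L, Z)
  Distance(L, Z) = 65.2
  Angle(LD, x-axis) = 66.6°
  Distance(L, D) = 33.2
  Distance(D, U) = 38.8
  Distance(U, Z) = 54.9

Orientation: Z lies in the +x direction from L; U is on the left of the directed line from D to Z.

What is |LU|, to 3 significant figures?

68.9

Checks: |DU| = 38.80 ✓; |UZ| = 54.90 ✓.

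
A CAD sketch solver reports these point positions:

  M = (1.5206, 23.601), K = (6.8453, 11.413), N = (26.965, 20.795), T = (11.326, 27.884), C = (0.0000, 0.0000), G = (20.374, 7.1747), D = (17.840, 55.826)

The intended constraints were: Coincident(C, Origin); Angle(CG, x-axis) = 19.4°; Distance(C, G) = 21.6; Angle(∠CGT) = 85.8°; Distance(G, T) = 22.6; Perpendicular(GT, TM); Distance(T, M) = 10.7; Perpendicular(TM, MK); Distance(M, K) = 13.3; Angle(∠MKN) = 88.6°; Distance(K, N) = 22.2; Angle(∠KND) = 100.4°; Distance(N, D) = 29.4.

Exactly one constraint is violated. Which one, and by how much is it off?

Distance(N, D) = 29.4 — off by 6.80.

C = (0.00, 0.00) ✓; CG at 19.40° ✓; |CG| = 21.60 ✓; ∠CGT = 85.80° ✓; |GT| = 22.60 ✓; ∠(GT, TM) = 89.99° ✓; |TM| = 10.70 ✓; ∠(TM, MK) = 90.00° ✓; |MK| = 13.30 ✓; ∠MKN = 88.60° ✓; |KN| = 22.20 ✓; ∠KND = 100.4° ✓; |ND| = 36.20 ✗.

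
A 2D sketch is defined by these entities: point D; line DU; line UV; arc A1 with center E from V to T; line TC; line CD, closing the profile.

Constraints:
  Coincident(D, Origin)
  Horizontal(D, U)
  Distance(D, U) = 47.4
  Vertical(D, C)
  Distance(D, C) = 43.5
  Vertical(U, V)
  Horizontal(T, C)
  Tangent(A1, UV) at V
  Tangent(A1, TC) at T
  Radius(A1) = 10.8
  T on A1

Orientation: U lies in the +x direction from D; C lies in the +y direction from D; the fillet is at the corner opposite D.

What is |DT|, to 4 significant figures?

56.85

D is at the origin; D and U share the same y with |DU| = 47.4 and U on the +x side, so U = (47.40, 0.000). D and C share the same x with |DC| = 43.5 and C on the +y side, so C = (0.000, 43.50). The virtual corner opposite D is at (47.40, 43.50). The tangent condition forces EV to be normal to UV and tangency of A1 to TC means the radius ET is perpendicular to TC, with radius 10.8, so the center E sits 10.8 in from both sides at E = (36.60, 32.70). That places the tangent points at V = (47.40, 32.70) on UV and T = (36.60, 43.50) on TC. Then |DT| = |T − D| = 56.85.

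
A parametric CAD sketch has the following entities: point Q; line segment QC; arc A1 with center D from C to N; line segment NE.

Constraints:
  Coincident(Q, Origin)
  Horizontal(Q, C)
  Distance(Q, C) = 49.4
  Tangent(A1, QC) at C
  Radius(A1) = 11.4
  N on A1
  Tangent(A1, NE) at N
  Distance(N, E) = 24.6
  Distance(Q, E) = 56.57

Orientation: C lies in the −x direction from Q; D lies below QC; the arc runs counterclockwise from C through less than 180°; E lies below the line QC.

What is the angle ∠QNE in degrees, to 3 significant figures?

67.8°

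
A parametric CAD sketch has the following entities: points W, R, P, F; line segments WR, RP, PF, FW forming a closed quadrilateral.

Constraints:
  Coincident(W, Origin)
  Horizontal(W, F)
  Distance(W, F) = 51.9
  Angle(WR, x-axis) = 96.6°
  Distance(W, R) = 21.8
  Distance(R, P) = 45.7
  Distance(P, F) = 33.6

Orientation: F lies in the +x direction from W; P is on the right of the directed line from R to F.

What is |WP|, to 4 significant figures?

28.02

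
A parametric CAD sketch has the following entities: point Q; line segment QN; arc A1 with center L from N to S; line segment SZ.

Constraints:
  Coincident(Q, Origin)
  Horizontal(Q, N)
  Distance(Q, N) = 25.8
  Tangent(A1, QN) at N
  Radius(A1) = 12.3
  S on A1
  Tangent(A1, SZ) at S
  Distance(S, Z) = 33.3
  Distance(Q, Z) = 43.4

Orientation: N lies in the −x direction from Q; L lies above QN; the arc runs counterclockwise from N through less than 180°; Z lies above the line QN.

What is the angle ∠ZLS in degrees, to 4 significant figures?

69.73°

Checks: |LS| = 12.30 ✓; ∠(LS, SZ) = 90.00° ✓; |SZ| = 33.30 ✓; |QZ| = 43.40 ✓.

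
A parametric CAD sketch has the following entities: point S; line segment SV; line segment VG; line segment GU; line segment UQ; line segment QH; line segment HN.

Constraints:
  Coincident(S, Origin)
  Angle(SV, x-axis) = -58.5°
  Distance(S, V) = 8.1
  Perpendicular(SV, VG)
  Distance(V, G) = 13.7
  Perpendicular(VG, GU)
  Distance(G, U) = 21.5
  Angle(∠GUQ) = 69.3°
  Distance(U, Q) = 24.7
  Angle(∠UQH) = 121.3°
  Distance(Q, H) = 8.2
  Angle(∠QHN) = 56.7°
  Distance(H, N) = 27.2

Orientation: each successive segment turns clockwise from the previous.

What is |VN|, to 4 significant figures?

20.79

S is at the origin; SV runs at -58.5° with length 8.1, so V = (4.232, -6.906). SV ⟂ VG, so VG runs at -148.5°; with |VG| = 13.7, G = (-7.449, -14.06). The perpendicularity gives GU at right angles to VG, so GU runs at 121.5°; with |GU| = 21.5, U = (-18.68, 4.267). ∠GUQ = 69.3° gives UQ at 10.80° from the x-axis; with |UQ| = 24.7, Q = (5.580, 8.895). ∠UQH = 121.3° gives QH at -47.90° from the x-axis; with |QH| = 8.2, H = (11.08, 2.811). ∠QHN = 56.7° gives HN at -171.2° from the x-axis; with |HN| = 27.2, N = (-15.80, -1.350). Then |VN| = |N − V| = 20.79.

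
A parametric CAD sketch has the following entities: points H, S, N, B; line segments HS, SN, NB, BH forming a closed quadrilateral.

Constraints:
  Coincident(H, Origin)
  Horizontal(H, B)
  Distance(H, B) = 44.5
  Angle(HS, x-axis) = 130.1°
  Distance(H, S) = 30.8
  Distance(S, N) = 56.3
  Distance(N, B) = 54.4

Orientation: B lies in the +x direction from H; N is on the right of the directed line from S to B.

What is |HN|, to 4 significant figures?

29.58

H is at the origin; H and B share the same y with |HB| = 44.5 and B in +x, so B = (44.5, 0). HS runs at 130.1° with |HS| = 30.8, so S = (-19.84, 23.56). N is determined by |SN| = 56.3 and |NB| = 54.4 together: it lies at the intersection of circle(S, 56.3) and circle(B, 54.4). With |SB| = 68.52, the foot of the radical line on SB is 35.79 from S and the perpendicular offset is √(56.3² − 35.79²) = 43.46. Taking the right-of-SB solution: N = (-1.171, -29.56).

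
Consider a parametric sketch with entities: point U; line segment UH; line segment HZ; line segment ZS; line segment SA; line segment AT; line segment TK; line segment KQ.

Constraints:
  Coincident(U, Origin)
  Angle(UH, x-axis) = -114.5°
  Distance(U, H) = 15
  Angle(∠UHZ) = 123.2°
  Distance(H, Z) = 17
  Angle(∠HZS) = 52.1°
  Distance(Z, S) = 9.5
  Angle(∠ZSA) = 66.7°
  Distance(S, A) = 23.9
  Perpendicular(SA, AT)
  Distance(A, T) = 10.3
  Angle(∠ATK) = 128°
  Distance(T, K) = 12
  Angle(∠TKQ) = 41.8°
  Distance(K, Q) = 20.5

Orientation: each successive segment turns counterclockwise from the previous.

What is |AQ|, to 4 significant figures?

6.335

∠ATK = 128.0° gives TK at -34.50° from the x-axis; with |TK| = 12.0, K = (-7.256, -37.62). ∠TKQ = 41.8° gives KQ at 103.7° from the x-axis; with |KQ| = 20.5, Q = (-12.11, -17.70). Then |AQ| = |Q − A| = 6.335.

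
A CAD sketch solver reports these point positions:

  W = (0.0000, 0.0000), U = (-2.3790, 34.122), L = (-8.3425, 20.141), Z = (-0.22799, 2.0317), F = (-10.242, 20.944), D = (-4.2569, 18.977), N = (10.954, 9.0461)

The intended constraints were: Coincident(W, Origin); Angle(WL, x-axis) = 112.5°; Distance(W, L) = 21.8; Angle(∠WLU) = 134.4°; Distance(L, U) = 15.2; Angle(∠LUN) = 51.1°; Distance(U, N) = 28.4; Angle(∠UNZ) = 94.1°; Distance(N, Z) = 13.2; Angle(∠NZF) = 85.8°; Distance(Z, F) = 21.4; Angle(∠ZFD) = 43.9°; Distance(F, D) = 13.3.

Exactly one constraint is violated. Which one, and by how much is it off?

Distance(F, D) = 13.3 — off by 7.00.

W = (0.00, 0.00) ✓; WL at 112.5° ✓; |WL| = 21.80 ✓; ∠WLU = 134.4° ✓; |LU| = 15.20 ✓; ∠LUN = 51.10° ✓; |UN| = 28.40 ✓; ∠UNZ = 94.10° ✓; |NZ| = 13.20 ✓; ∠NZF = 85.80° ✓; |ZF| = 21.40 ✓; ∠ZFD = 43.91° ✓; |FD| = 6.300 ✗.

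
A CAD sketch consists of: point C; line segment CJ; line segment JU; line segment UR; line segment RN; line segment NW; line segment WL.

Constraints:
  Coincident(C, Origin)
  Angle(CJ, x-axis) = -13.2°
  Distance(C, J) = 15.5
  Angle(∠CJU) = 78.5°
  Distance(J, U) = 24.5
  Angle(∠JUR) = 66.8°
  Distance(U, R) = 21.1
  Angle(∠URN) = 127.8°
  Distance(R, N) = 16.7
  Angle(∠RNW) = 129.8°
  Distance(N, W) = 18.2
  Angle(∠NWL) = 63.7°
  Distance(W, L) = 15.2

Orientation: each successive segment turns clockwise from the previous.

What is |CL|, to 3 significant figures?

10.3

C is at the origin; CJ runs at -13.2° with length 15.5, so J = (15.1, -3.54). ∠CJU = 78.5° gives JU at -115° from the x-axis; with |JU| = 24.5, U = (4.85, -25.8). ∠JUR = 66.8° gives UR at 132° from the x-axis; with |UR| = 21.1, R = (-9.29, -10.1). ∠URN = 127.8° gives RN at 79.9° from the x-axis; with |RN| = 16.7, N = (-6.36, 6.30). ∠RNW = 129.8° gives NW at 29.7° from the x-axis; with |NW| = 18.2, W = (9.44, 15.3). ∠NWL = 63.7° gives WL at -86.6° from the x-axis; with |WL| = 15.2, L = (10.3, 0.143). Then |CL| = |L − C| = 10.3.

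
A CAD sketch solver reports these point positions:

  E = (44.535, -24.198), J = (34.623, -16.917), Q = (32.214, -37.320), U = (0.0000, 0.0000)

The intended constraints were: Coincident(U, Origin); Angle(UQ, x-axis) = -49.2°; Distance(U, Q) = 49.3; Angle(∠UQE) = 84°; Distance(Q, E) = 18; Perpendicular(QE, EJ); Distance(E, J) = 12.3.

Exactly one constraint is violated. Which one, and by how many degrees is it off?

Perpendicular(QE, EJ) — off by 6.90°.

U = (0.00, 0.00) ✓; UQ at -49.20° ✓; |UQ| = 49.30 ✓; ∠UQE = 84.00° ✓; |QE| = 18.00 ✓; ∠(QE, EJ) = 96.90° ✗; |EJ| = 12.30 ✓.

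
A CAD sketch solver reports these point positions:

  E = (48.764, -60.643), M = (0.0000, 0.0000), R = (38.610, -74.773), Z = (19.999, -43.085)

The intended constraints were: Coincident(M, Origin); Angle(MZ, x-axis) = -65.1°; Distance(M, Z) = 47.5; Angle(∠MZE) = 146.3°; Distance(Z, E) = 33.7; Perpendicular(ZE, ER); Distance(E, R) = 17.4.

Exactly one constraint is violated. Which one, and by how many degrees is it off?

Perpendicular(ZE, ER) — off by 4.30°.

M = (0.00, 0.00) ✓; MZ at -65.10° ✓; |MZ| = 47.50 ✓; ∠MZE = 146.3° ✓; |ZE| = 33.70 ✓; ∠(ZE, ER) = 94.30° ✗; |ER| = 17.40 ✓.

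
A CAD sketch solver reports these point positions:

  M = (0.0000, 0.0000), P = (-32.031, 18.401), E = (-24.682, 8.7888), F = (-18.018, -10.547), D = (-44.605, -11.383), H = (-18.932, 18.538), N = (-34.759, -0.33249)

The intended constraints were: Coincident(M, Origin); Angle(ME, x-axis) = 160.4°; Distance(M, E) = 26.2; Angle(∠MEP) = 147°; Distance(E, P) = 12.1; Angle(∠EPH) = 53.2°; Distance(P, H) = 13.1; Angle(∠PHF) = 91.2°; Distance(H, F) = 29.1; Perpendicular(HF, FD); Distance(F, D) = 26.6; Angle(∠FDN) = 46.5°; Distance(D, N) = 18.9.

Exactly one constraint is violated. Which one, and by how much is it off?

Distance(D, N) = 18.9 — off by 4.10.

M = (0.00, 0.00) ✓; ME at 160.4° ✓; |ME| = 26.20 ✓; ∠MEP = 147.0° ✓; |EP| = 12.10 ✓; ∠EPH = 53.20° ✓; |PH| = 13.10 ✓; ∠PHF = 91.20° ✓; |HF| = 29.10 ✓; ∠(HF, FD) = 90.00° ✓; |FD| = 26.60 ✓; ∠FDN = 46.50° ✓; |DN| = 14.80 ✗.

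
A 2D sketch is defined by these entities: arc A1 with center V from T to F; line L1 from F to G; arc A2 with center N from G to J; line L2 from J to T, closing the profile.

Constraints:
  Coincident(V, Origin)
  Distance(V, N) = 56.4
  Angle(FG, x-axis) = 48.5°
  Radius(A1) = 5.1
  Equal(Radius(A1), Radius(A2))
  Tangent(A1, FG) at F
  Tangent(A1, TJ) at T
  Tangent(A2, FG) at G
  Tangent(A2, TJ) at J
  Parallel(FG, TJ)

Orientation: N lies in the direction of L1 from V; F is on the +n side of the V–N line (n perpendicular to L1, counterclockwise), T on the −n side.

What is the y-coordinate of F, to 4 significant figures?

3.379

The slot axis is L1's direction at 48.5°, so u = (cos 48.5°, sin 48.5°) = (0.6626, 0.7490) and n = (−sin 48.5°, cos 48.5°) = (-0.7490, 0.6626). V is at the origin and N lies 56.4 along u from V, so N = 56.4·u = (37.37, 42.24). Tangency of A1 to both parallel lines with radius 5.1 puts F and T at V ± 5.1·n: F = (-3.820, 3.379), T = (3.820, -3.379). So F.y = 3.379.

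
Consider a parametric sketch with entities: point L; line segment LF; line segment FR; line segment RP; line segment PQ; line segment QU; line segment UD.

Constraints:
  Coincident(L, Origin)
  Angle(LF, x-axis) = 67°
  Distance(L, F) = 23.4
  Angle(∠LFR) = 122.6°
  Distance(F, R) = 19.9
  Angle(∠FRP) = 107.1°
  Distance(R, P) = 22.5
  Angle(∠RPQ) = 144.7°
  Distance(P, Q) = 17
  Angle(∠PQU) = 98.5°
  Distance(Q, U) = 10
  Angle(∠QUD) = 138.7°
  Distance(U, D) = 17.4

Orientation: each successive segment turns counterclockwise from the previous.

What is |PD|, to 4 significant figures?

26.13

L is at the origin; LF runs at 67.0° with length 23.4, so F = (9.143, 21.54). ∠LFR = 122.6° gives FR at 124.4° from the x-axis; with |FR| = 19.9, R = (-2.100, 37.96). ∠FRP = 107.1° gives RP at -162.7° from the x-axis; with |RP| = 22.5, P = (-23.58, 31.27). ∠RPQ = 144.7° gives PQ at -127.4° from the x-axis; with |PQ| = 17.0, Q = (-33.91, 17.76). ∠PQU = 98.5° gives QU at -45.90° from the x-axis; with |QU| = 10.0, U = (-26.95, 10.58). ∠QUD = 138.7° gives UD at -4.600° from the x-axis; with |UD| = 17.4, D = (-9.604, 9.187). Then |PD| = |D − P| = 26.13.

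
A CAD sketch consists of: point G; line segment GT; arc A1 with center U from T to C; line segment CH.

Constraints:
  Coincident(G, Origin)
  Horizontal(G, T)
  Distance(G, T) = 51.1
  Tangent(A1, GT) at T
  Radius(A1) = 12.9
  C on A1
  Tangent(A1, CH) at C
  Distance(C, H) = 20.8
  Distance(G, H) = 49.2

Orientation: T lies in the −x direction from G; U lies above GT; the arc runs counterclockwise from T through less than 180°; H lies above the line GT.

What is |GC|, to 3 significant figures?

40.1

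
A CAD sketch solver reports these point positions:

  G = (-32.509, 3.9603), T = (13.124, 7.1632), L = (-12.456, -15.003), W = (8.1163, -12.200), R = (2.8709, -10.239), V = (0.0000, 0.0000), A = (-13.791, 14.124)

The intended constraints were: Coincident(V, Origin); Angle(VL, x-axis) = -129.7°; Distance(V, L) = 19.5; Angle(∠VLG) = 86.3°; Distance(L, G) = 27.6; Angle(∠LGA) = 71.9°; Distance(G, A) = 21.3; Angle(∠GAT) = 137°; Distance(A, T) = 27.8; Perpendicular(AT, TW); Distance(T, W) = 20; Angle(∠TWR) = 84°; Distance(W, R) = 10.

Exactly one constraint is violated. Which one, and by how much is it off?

Distance(W, R) = 10 — off by 4.40.

V = (0.00, 0.00) ✓; VL at -129.7° ✓; |VL| = 19.50 ✓; ∠VLG = 86.30° ✓; |LG| = 27.60 ✓; ∠LGA = 71.90° ✓; |GA| = 21.30 ✓; ∠GAT = 137.0° ✓; |AT| = 27.80 ✓; ∠(AT, TW) = 90.00° ✓; |TW| = 20.00 ✓; ∠TWR = 84.00° ✓; |WR| = 5.600 ✗.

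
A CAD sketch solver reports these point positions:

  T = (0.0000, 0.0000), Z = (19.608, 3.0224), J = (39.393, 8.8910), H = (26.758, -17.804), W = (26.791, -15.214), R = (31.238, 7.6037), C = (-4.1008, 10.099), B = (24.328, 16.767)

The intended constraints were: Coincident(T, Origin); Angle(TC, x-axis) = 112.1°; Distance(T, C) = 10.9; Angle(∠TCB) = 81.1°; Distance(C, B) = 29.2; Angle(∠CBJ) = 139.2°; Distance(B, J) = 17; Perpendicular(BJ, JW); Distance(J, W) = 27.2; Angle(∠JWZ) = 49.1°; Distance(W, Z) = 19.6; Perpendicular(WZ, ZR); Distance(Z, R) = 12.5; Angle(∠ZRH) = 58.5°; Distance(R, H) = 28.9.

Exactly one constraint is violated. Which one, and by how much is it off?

Distance(R, H) = 28.9 — off by 3.10.

T = (0.00, 0.00) ✓; TC at 112.1° ✓; |TC| = 10.90 ✓; ∠TCB = 81.10° ✓; |CB| = 29.20 ✓; ∠CBJ = 139.2° ✓; |BJ| = 17.00 ✓; ∠(BJ, JW) = 90.00° ✓; |JW| = 27.20 ✓; ∠JWZ = 49.10° ✓; |WZ| = 19.60 ✓; ∠(WZ, ZR) = 90.00° ✓; |ZR| = 12.50 ✓; ∠ZRH = 58.50° ✓; |RH| = 25.80 ✗.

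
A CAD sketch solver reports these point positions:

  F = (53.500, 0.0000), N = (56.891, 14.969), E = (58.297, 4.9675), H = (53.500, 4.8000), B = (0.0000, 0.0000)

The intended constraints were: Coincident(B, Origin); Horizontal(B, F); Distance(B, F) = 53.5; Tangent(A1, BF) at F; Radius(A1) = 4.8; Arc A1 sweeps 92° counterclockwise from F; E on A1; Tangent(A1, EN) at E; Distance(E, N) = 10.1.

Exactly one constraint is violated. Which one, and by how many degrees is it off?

Tangent(A1, EN) at E — off by 6.00°.

B = (0.00, 0.00) ✓; B.y = 0.00, F.y = 0.00 ✓; |BF| = 53.50 ✓; ∠(HF, FB) = 90.00° ✓; |HF| = 4.800 ✓; bearing(H→E) − bearing(H→F) = 92.00° ✓; |HE| = 4.800 ✓; ∠(HE, EN) = 84.00° ✗; |EN| = 10.10 ✓.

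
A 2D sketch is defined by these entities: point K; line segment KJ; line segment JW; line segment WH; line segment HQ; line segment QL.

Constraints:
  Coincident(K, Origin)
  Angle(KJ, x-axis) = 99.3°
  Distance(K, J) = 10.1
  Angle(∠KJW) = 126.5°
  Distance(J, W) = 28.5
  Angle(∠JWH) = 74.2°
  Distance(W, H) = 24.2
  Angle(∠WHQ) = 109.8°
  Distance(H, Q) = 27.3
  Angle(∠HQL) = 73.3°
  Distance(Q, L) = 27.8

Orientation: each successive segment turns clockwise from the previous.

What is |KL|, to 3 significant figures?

12.1

∠WHQ = 109.8° gives HQ at -130° from the x-axis; with |HQ| = 27.3, Q = (12.7, -11.4). ∠HQL = 73.3° gives QL at 123° from the x-axis; with |QL| = 27.8, L = (-2.47, 11.9). Then |KL| = |L − K| = 12.1.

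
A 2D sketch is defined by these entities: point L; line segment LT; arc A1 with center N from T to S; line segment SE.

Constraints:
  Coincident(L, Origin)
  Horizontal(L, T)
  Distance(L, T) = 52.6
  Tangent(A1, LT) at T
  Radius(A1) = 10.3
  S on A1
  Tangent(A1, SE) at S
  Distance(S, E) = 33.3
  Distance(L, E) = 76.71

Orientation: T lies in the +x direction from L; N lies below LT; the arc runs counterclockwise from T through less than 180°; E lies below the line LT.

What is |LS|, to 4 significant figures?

47.02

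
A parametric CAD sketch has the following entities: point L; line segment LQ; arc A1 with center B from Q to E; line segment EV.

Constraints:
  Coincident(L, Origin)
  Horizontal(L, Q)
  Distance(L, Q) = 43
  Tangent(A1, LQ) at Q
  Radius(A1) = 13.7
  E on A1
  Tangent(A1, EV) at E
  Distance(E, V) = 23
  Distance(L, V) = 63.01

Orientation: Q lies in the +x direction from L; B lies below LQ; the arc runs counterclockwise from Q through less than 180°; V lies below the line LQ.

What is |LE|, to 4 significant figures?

40.31

Checks: |BE| = 13.70 ✓; ∠(BE, EV) = 90.00° ✓; |EV| = 23.00 ✓; |LV| = 63.01 ✓.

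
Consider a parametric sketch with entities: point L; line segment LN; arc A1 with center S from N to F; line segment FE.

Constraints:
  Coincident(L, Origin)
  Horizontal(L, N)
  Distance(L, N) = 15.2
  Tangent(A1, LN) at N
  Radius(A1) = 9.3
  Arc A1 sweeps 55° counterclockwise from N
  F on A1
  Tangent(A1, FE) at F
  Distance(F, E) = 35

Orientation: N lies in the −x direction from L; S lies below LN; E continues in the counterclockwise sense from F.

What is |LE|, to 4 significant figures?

53.90

L is at the origin; LN is horizontal with |LN| = 15.2 and N on the −x side, so N = (-15.20, 0.000). A1 meets LN tangentially, so SN is at right angles to LN, so S = N + (0, -9.3) = (-15.20, -9.300). On A1, N sits at bearing 90° from S; a 55° counterclockwise sweep puts F at bearing 145°, so F = S + 9.3·(cos 145°, sin 145°) = (-22.82, -3.966). A1 meets FE tangentially, so SF is at right angles to FE, so FE runs along (−sin 145°, cos 145°); with |FE| = 35.0, E = (-42.89, -32.64). Then |LE| = |E − L| = 53.90.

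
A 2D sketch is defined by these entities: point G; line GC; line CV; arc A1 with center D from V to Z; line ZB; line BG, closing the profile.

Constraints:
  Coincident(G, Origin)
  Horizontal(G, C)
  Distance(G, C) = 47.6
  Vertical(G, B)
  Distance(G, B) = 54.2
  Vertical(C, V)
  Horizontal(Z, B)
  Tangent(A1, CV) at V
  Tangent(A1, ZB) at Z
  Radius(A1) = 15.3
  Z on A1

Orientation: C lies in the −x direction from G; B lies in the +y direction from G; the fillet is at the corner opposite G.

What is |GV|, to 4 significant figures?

61.47

G is at the origin; G and C share the same y with |GC| = 47.6 and C on the −x side, so C = (-47.60, 0.000). GB is vertical with |GB| = 54.2 and B on the +y side, so B = (0.000, 54.20). The virtual corner opposite G is at (-47.60, 54.20). A1 meets CV tangentially, so DV is at right angles to CV and the tangent condition forces DZ to be normal to ZB, with radius 15.3, so the center D sits 15.3 in from both sides at D = (-32.30, 38.90). That places the tangent points at V = (-47.60, 38.90) on CV and Z = (-32.30, 54.20) on ZB. Then |GV| = |V − G| = 61.47.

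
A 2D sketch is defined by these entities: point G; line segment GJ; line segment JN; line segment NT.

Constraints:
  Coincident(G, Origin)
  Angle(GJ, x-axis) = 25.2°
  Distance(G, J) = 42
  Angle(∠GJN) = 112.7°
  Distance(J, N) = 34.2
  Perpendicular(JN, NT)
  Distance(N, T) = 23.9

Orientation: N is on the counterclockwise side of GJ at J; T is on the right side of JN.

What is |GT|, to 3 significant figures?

80.4

∠GJN = 112.7°, so JN runs at 25.2° + (180° − 112.7°) = 92.5° from the x-axis; with |JN| = 34.2, N = J + 34.2·(cos 92.5°, sin 92.5°) = (36.5, 52.1). JN ⟂ NT; with |NT| = 23.9 on the right of JN, T = N + 23.9·(0.999, 0.0436) = (60.4, 53.1). Then |GT| = |T − G| = 80.4.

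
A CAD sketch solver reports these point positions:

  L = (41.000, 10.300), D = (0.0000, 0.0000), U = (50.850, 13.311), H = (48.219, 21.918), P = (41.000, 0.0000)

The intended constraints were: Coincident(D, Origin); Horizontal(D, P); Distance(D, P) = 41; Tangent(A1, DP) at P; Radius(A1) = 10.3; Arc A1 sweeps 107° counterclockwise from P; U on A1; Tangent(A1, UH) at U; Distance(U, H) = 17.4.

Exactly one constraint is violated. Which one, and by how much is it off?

Distance(U, H) = 17.4 — off by 8.40.

D = (0.00, 0.00) ✓; D.y = 0.00, P.y = 0.00 ✓; |DP| = 41.00 ✓; ∠(LP, PD) = 90.00° ✓; |LP| = 10.30 ✓; bearing(L→U) − bearing(L→P) = 107.0° ✓; |LU| = 10.30 ✓; ∠(LU, UH) = 90.00° ✓; |UH| = 9.000 ✗.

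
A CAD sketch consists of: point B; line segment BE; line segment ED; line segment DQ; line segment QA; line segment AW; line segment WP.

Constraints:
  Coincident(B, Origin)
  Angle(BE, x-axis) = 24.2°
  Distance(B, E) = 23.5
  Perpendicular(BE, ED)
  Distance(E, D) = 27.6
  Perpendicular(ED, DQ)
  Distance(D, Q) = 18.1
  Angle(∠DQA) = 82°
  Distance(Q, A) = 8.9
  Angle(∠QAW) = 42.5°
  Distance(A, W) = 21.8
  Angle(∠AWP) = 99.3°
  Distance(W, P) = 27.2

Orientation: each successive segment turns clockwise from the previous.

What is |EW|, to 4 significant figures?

37.03

B is at the origin; BE runs at 24.2° with length 23.5, so E = (21.43, 9.633). BE is perpendicular to ED, so ED runs at -65.80°; with |ED| = 27.6, D = (32.75, -15.54). ED is perpendicular to DQ, so DQ runs at -155.8°; with |DQ| = 18.1, Q = (16.24, -22.96). ∠DQA = 82.0° gives QA at 106.2° from the x-axis; with |QA| = 8.9, A = (13.76, -14.41). ∠QAW = 42.5° gives AW at -31.30° from the x-axis; with |AW| = 21.8, W = (32.38, -25.74). Then |EW| = |W − E| = 37.03.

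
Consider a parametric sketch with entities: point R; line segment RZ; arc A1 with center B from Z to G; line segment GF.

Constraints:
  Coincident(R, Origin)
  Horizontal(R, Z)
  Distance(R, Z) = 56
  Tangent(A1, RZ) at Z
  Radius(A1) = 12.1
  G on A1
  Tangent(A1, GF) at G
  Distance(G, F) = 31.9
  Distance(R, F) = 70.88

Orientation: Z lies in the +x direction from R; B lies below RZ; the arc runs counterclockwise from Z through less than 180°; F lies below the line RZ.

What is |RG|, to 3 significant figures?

47.1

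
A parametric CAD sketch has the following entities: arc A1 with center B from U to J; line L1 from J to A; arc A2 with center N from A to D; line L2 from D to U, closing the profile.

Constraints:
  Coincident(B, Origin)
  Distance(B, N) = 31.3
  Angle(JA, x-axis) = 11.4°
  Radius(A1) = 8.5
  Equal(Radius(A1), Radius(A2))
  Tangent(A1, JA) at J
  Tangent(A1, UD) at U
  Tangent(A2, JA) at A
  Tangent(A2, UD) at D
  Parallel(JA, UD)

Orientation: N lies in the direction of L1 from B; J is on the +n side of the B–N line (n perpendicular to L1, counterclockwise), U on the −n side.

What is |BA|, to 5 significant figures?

32.434

The slot axis is L1's direction at 11.4°, so u = (cos 11.4°, sin 11.4°) = (0.98027, 0.19766) and n = (−sin 11.4°, cos 11.4°) = (-0.19766, 0.98027). B is at the origin and N lies 31.3 along u from B, so N = 31.3·u = (30.682, 6.1867). Tangency of A1 to both parallel lines with radius 8.5 puts J and U at B ± 8.5·n: J = (-1.6801, 8.3323), U = (1.6801, -8.3323). Equal radii place A and D the same way about N: A = N + 8.5·n = (29.002, 14.519), D = N − 8.5·n = (32.363, -2.1456). Then |BA| = |A − B| = 32.434.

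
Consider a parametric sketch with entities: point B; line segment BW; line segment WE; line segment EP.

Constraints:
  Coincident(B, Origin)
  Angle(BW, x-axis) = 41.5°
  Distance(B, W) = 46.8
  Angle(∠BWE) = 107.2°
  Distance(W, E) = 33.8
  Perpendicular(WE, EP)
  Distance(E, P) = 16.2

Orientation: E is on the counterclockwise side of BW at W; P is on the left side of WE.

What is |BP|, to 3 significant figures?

55.5

B is at the origin; BW runs at 41.5° with length 46.8, so W = 46.8·(cos 41.5°, sin 41.5°) = (35.1, 31.0). ∠BWE = 107.2°, so WE runs at 41.5° + (180° − 107.2°) = 114° from the x-axis; with |WE| = 33.8, E = W + 33.8·(cos 114°, sin 114°) = (21.1, 61.8). The perpendicularity gives EP at right angles to WE; with |EP| = 16.2 on the left of WE, P = E + 16.2·(-0.911, -0.412) = (6.38, 55.1). Then |BP| = |P − B| = 55.5.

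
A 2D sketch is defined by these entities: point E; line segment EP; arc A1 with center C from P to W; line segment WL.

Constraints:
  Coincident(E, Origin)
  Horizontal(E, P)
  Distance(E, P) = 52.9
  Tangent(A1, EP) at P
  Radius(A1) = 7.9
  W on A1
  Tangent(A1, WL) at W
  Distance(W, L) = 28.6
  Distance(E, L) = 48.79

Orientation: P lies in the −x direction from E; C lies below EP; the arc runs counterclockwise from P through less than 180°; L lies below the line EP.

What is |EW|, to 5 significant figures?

59.688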